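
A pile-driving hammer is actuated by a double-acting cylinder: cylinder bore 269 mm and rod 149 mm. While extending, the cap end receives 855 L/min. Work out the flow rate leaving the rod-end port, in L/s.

Cap-side area A_cap = π/4 × (269 mm)² = 56830 mm^2
Rod-side annular area A_ann = π/4 × (269² − 149²) = 39400 mm^2
Piston speed v = Q_in/A_cap; rod-end outflow Q_out = v × A_ann = Q_in × A_ann/A_cap.

Q_out ≈ 9.88 L/s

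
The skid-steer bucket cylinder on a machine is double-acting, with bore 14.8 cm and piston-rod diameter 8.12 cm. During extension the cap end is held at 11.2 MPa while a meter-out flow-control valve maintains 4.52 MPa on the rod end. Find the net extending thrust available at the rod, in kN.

F ≈ 138 kN

Cap-side area A_cap = π/4 × (14.8 cm)² = 172.0 cm^2
Rod-side annular area A_ann = π/4 × (14.8² − 8.12²) = 120.2 cm^2
Net thrust = P_cap·A_cap − P_rod·A_ann = 192.7 kN − 54.35 kN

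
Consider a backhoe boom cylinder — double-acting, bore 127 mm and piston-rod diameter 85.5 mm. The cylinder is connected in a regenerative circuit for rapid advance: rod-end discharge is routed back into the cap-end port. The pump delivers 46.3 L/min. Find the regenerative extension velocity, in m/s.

In regeneration the rod-end outflow joins the pump flow into the cap end, so the net volume the pump must supply per unit advance equals the rod cross-section area.
Rod cross-section A_rod = π/4 × (85.5 mm)² = 5741 mm^2
v = Q_pump / A_rod

v ≈ 0.134 m/s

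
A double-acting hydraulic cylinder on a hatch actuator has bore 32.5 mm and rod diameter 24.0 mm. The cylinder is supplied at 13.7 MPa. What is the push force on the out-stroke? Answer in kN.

Cap-side area A_cap = π/4 × (32.5 mm)² = 829.6 mm^2
F = P × A_cap = 13.7 MPa × A_cap

F ≈ 11.4 kN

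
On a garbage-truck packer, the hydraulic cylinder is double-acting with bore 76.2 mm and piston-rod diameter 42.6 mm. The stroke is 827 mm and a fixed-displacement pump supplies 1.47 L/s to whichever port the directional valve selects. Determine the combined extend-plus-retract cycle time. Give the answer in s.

t ≈ 4.33 s

Cap-side area A_cap = π/4 × (76.2 mm)² = 4560 mm^2
Rod-side annular area A_ann = π/4 × (76.2² − 42.6²) = 3135 mm^2
t_ext = A_cap·L/Q = 2.566 s
t_ret = A_ann·L/Q = 1.764 s
t_cycle = t_ext + t_ret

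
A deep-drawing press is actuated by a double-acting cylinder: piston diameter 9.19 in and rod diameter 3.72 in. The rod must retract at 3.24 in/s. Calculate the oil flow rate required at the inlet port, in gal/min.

Q ≈ 46.7 gal/min

Rod-side annular area A_ann = π/4 × (9.19² − 3.72²) = 55.46 in^2
Q = A × v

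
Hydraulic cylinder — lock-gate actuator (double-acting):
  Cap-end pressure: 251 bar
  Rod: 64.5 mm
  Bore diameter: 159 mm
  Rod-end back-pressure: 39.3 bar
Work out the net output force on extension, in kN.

F ≈ 433 kN

Cap-side area A_cap = π/4 × (159 mm)² = 19860 mm^2
Rod-side annular area A_ann = π/4 × (159² − 64.5²) = 16590 mm^2
Net thrust = P_cap·A_cap − P_rod·A_ann = 498.4 kN − 65.19 kN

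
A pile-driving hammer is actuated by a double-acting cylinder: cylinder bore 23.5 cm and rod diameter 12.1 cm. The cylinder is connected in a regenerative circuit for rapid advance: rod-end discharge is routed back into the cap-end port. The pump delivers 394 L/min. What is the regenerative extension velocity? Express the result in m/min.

v ≈ 34.3 m/min

In regeneration the rod-end outflow joins the pump flow into the cap end, so the net volume the pump must supply per unit advance equals the rod cross-section area.
Rod cross-section A_rod = π/4 × (12.1 cm)² = 115.0 cm^2
v = Q_pump / A_rod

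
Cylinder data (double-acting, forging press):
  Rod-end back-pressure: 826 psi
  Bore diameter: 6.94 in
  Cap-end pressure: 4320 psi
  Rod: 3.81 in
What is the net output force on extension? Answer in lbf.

Cap-side area A_cap = π/4 × (6.94 in)² = 37.83 in^2
Rod-side annular area A_ann = π/4 × (6.94² − 3.81²) = 26.43 in^2
Net thrust = P_cap·A_cap − P_rod·A_ann = 1.634e5 lbf − 21830 lbf

F ≈ 1.42e5 lbf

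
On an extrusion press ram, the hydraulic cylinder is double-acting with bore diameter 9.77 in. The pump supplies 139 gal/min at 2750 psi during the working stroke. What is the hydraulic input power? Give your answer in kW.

Hydraulic power = P × Q

W ≈ 166 kW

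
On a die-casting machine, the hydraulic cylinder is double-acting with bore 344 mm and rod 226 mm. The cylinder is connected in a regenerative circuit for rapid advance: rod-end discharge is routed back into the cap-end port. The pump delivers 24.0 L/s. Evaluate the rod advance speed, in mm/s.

v ≈ 598 mm/s

In regeneration the rod-end outflow joins the pump flow into the cap end, so the net volume the pump must supply per unit advance equals the rod cross-section area.
Rod cross-section A_rod = π/4 × (226 mm)² = 40110 mm^2
v = Q_pump / A_rod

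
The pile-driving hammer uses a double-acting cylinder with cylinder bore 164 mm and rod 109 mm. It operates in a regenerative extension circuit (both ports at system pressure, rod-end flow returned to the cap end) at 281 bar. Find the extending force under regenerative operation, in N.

With equal pressure on both faces, forces on the annular region cancel; the net push is pressure × rod cross-section.
Rod cross-section A_rod = π/4 × (109 mm)² = 9331 mm^2
F = P × A_rod

F ≈ 2.62e5 N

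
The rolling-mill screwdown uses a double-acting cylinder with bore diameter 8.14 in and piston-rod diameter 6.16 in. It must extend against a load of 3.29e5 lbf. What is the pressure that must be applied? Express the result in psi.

P ≈ 6320 psi

Cap-side area A_cap = π/4 × (8.14 in)² = 52.04 in^2
P = F / A = 3.29e5 lbf / A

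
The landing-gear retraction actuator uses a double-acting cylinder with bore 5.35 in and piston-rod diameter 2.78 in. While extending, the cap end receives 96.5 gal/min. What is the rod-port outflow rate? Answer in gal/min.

Cap-side area A_cap = π/4 × (5.35 in)² = 22.48 in^2
Rod-side annular area A_ann = π/4 × (5.35² − 2.78²) = 16.41 in^2
Piston speed v = Q_in/A_cap; rod-end outflow Q_out = v × A_ann = Q_in × A_ann/A_cap.

Q_out ≈ 70.4 gal/min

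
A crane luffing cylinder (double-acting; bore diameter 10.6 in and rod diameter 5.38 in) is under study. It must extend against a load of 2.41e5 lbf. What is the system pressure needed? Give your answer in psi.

P ≈ 2730 psi

Cap-side area A_cap = π/4 × (10.6 in)² = 88.25 in^2
P = F / A = 2.41e5 lbf / A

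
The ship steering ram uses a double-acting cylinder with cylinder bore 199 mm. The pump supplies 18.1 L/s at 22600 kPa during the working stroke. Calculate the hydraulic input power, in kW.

W ≈ 409 kW

Hydraulic power = P × Q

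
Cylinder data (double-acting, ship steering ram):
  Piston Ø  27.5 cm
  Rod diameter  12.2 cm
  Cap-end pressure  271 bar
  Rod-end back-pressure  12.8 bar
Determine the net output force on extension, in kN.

Cap-side area A_cap = π/4 × (27.5 cm)² = 594.0 cm^2
Rod-side annular area A_ann = π/4 × (27.5² − 12.2²) = 477.1 cm^2
Net thrust = P_cap·A_cap − P_rod·A_ann = 1610 kN − 61.06 kN

F ≈ 1550 kN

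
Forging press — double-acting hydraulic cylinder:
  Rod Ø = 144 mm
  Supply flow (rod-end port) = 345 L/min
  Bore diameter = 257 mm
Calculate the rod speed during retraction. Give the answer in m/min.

Rod-side annular area A_ann = π/4 × (257² − 144²) = 35590 mm^2
Flow into the rod-end port fills the annular volume.
v = Q / A

v ≈ 9.69 m/min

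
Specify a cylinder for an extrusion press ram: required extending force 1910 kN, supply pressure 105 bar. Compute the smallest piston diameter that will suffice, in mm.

D ≈ 481 mm

Extension force acts on the full piston face: F = P × (π/4)D².
D = √(4F / (πP)) = √(4 × 1910 kN / (π × 105 bar))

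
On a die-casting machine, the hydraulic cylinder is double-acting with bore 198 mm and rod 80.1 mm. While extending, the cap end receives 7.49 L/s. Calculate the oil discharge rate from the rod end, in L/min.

Q_out ≈ 376 L/min

Cap-side area A_cap = π/4 × (198 mm)² = 30790 mm^2
Rod-side annular area A_ann = π/4 × (198² − 80.1²) = 25750 mm^2
Piston speed v = Q_in/A_cap; rod-end outflow Q_out = v × A_ann = Q_in × A_ann/A_cap.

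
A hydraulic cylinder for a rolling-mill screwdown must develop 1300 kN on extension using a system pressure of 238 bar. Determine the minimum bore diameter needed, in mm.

Extension force acts on the full piston face: F = P × (π/4)D².
D = √(4F / (πP)) = √(4 × 1300 kN / (π × 238 bar))

D ≈ 264 mm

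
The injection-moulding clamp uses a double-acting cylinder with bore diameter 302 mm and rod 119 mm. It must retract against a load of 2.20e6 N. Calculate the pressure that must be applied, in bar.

P ≈ 364 bar

Rod-side annular area A_ann = π/4 × (302² − 119²) = 60510 mm^2
Retraction: pressure acts on the annular area.
P = F / A = 2.20e6 N / A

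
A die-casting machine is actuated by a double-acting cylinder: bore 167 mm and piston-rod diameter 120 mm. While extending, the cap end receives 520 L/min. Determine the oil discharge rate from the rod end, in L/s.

Cap-side area A_cap = π/4 × (167 mm)² = 21900 mm^2
Rod-side annular area A_ann = π/4 × (167² − 120²) = 10590 mm^2
Piston speed v = Q_in/A_cap; rod-end outflow Q_out = v × A_ann = Q_in × A_ann/A_cap.

Q_out ≈ 4.19 L/s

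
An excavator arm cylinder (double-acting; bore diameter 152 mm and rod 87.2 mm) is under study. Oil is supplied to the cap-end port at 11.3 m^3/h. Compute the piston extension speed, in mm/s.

Cap-side area A_cap = π/4 × (152 mm)² = 18150 mm^2
v = Q / A

v ≈ 173 mm/s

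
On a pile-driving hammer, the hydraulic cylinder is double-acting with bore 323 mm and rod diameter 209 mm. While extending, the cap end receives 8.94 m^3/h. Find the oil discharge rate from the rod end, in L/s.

Q_out ≈ 1.44 L/s

Cap-side area A_cap = π/4 × (323 mm)² = 81940 mm^2
Rod-side annular area A_ann = π/4 × (323² − 209²) = 47630 mm^2
Piston speed v = Q_in/A_cap; rod-end outflow Q_out = v × A_ann = Q_in × A_ann/A_cap.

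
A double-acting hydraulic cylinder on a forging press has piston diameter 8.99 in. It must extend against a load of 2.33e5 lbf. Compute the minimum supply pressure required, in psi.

Cap-side area A_cap = π/4 × (8.99 in)² = 63.48 in^2
P = F / A = 2.33e5 lbf / A

P ≈ 3670 psi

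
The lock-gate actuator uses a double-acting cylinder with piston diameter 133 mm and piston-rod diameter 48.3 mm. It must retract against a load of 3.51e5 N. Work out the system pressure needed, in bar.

Rod-side annular area A_ann = π/4 × (133² − 48.3²) = 12060 mm^2
Retraction: pressure acts on the annular area.
P = F / A = 3.51e5 N / A

P ≈ 291 bar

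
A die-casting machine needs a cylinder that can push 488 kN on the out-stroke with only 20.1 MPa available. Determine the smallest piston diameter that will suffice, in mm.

Extension force acts on the full piston face: F = P × (π/4)D².
D = √(4F / (πP)) = √(4 × 488 kN / (π × 20.1 MPa))

D ≈ 176 mm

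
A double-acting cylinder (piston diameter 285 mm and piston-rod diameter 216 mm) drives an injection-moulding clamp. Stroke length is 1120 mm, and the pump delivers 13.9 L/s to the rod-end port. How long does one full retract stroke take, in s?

t ≈ 2.19 s

Rod-side annular area A_ann = π/4 × (285² − 216²) = 27150 mm^2
Swept volume V = A × L; t = V / Q = A·L / Q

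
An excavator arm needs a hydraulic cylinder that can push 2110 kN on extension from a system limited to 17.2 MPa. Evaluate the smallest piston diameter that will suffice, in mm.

D ≈ 395 mm

Extension force acts on the full piston face: F = P × (π/4)D².
D = √(4F / (πP)) = √(4 × 2110 kN / (π × 17.2 MPa))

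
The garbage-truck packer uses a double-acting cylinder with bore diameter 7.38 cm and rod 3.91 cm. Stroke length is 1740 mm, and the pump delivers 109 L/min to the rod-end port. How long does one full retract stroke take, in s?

t ≈ 2.95 s

Rod-side annular area A_ann = π/4 × (7.38² − 3.91²) = 30.77 cm^2
Swept volume V = A × L; t = V / Q = A·L / Q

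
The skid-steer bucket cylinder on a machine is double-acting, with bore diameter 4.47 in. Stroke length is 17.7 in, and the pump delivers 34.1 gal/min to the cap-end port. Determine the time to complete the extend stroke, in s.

Cap-side area A_cap = π/4 × (4.47 in)² = 15.69 in^2
Swept volume V = A × L; t = V / Q = A·L / Q

t ≈ 2.12 s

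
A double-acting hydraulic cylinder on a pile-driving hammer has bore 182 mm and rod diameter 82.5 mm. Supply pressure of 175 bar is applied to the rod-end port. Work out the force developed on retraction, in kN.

Rod-side annular area A_ann = π/4 × (182² − 82.5²) = 20670 mm^2
On retraction the pressure acts on the annular area (bore minus rod).
F = P × A_ann

F ≈ 362 kN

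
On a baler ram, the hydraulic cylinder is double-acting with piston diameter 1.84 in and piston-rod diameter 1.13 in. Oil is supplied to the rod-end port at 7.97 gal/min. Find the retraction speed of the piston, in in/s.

Rod-side annular area A_ann = π/4 × (1.84² − 1.13²) = 1.656 in^2
Flow into the rod-end port fills the annular volume.
v = Q / A

v ≈ 18.5 in/s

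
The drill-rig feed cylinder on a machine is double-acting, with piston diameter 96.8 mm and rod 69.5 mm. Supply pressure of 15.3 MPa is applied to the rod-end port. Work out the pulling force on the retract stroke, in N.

F ≈ 54600 N

Rod-side annular area A_ann = π/4 × (96.8² − 69.5²) = 3566 mm^2
On retraction the pressure acts on the annular area (bore minus rod).
F = P × A_ann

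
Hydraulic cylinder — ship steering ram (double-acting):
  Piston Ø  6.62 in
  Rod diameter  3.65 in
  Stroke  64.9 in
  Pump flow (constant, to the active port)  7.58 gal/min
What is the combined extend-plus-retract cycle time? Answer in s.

Cap-side area A_cap = π/4 × (6.62 in)² = 34.42 in^2
Rod-side annular area A_ann = π/4 × (6.62² − 3.65²) = 23.96 in^2
t_ext = A_cap·L/Q = 76.55 s
t_ret = A_ann·L/Q = 53.28 s
t_cycle = t_ext + t_ret

t ≈ 130 s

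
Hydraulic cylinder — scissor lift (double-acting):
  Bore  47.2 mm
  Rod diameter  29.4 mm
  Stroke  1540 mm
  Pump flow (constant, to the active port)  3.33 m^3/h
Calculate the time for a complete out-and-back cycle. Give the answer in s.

t ≈ 4.70 s

Cap-side area A_cap = π/4 × (47.2 mm)² = 1750 mm^2
Rod-side annular area A_ann = π/4 × (47.2² − 29.4²) = 1071 mm^2
t_ext = A_cap·L/Q = 2.913 s
t_ret = A_ann·L/Q = 1.783 s
t_cycle = t_ext + t_ret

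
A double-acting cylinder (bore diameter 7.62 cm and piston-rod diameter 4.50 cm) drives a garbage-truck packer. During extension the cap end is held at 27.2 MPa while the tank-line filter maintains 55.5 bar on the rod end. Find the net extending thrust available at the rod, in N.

F ≈ 1.08e5 N

Cap-side area A_cap = π/4 × (7.62 cm)² = 45.60 cm^2
Rod-side annular area A_ann = π/4 × (7.62² − 4.50²) = 29.70 cm^2
Net thrust = P_cap·A_cap − P_rod·A_ann = 1.240e5 N − 16480 N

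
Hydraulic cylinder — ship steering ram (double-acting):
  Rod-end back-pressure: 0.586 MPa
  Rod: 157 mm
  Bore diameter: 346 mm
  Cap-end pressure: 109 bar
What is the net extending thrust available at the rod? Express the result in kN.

Cap-side area A_cap = π/4 × (346 mm)² = 94020 mm^2
Rod-side annular area A_ann = π/4 × (346² − 157²) = 74670 mm^2
Net thrust = P_cap·A_cap − P_rod·A_ann = 1025 kN − 43.75 kN

F ≈ 981 kN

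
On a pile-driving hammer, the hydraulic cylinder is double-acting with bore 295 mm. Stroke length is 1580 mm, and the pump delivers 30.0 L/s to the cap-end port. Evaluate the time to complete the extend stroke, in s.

Cap-side area A_cap = π/4 × (295 mm)² = 68350 mm^2
Swept volume V = A × L; t = V / Q = A·L / Q

t ≈ 3.60 s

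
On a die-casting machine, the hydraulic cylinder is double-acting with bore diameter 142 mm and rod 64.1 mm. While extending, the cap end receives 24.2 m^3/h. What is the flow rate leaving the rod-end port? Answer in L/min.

Q_out ≈ 321 L/min

Cap-side area A_cap = π/4 × (142 mm)² = 15840 mm^2
Rod-side annular area A_ann = π/4 × (142² − 64.1²) = 12610 mm^2
Piston speed v = Q_in/A_cap; rod-end outflow Q_out = v × A_ann = Q_in × A_ann/A_cap.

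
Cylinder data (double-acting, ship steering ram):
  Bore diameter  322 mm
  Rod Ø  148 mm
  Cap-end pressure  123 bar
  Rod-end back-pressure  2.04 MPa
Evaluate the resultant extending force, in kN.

Cap-side area A_cap = π/4 × (322 mm)² = 81430 mm^2
Rod-side annular area A_ann = π/4 × (322² − 148²) = 64230 mm^2
Net thrust = P_cap·A_cap − P_rod·A_ann = 1002 kN − 131.0 kN

F ≈ 871 kN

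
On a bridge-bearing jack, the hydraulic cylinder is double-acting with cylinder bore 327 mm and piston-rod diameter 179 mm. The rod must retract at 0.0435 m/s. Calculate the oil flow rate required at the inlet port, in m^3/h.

Q ≈ 9.21 m^3/h

Rod-side annular area A_ann = π/4 × (327² − 179²) = 58820 mm^2
Q = A × v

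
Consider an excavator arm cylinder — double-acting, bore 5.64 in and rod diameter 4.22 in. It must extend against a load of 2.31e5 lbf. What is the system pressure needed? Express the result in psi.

P ≈ 9250 psi

Cap-side area A_cap = π/4 × (5.64 in)² = 24.98 in^2
P = F / A = 2.31e5 lbf / A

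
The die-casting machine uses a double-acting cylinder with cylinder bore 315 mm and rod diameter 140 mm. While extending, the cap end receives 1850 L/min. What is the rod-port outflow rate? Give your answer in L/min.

Cap-side area A_cap = π/4 × (315 mm)² = 77930 mm^2
Rod-side annular area A_ann = π/4 × (315² − 140²) = 62540 mm^2
Piston speed v = Q_in/A_cap; rod-end outflow Q_out = v × A_ann = Q_in × A_ann/A_cap.

Q_out ≈ 1480 L/min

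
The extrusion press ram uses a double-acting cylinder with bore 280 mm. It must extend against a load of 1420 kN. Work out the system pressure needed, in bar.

Cap-side area A_cap = π/4 × (280 mm)² = 61580 mm^2
P = F / A = 1420 kN / A

P ≈ 231 bar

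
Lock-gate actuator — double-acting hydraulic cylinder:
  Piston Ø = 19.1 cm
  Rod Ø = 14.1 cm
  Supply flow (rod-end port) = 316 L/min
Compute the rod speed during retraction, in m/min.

v ≈ 24.2 m/min

Rod-side annular area A_ann = π/4 × (19.1² − 14.1²) = 130.4 cm^2
Flow into the rod-end port fills the annular volume.
v = Q / A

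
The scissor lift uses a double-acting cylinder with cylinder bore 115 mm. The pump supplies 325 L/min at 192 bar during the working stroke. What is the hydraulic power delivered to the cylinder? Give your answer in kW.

W ≈ 104 kW

Hydraulic power = P × Q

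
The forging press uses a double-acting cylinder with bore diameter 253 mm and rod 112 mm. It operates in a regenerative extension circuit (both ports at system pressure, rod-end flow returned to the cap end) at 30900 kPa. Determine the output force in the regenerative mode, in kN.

F ≈ 304 kN

With equal pressure on both faces, forces on the annular region cancel; the net push is pressure × rod cross-section.
Rod cross-section A_rod = π/4 × (112 mm)² = 9852 mm^2
F = P × A_rod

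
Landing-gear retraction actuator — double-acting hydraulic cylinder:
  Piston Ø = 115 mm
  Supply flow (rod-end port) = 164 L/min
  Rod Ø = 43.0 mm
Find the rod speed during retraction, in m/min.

v ≈ 18.4 m/min

Rod-side annular area A_ann = π/4 × (115² − 43.0²) = 8935 mm^2
Flow into the rod-end port fills the annular volume.
v = Q / A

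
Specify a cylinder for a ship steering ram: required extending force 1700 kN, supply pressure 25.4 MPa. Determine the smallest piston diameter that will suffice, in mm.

D ≈ 292 mm

Extension force acts on the full piston face: F = P × (π/4)D².
D = √(4F / (πP)) = √(4 × 1700 kN / (π × 25.4 MPa))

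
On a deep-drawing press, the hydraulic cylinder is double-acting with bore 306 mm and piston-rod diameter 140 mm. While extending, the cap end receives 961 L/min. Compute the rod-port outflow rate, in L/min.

Q_out ≈ 760 L/min

Cap-side area A_cap = π/4 × (306 mm)² = 73540 mm^2
Rod-side annular area A_ann = π/4 × (306² − 140²) = 58150 mm^2
Piston speed v = Q_in/A_cap; rod-end outflow Q_out = v × A_ann = Q_in × A_ann/A_cap.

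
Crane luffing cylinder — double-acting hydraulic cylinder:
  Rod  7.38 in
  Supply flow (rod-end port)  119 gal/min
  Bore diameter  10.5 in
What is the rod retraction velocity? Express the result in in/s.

Rod-side annular area A_ann = π/4 × (10.5² − 7.38²) = 43.81 in^2
Flow into the rod-end port fills the annular volume.
v = Q / A

v ≈ 10.5 in/s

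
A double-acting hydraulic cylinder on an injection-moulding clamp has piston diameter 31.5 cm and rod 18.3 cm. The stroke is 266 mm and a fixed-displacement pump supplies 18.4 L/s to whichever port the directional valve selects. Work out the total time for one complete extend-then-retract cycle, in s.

Cap-side area A_cap = π/4 × (31.5 cm)² = 779.3 cm^2
Rod-side annular area A_ann = π/4 × (31.5² − 18.3²) = 516.3 cm^2
t_ext = A_cap·L/Q = 1.127 s
t_ret = A_ann·L/Q = 0.7464 s
t_cycle = t_ext + t_ret

t ≈ 1.87 s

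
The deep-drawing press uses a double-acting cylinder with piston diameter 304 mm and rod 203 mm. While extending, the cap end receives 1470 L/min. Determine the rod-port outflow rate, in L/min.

Cap-side area A_cap = π/4 × (304 mm)² = 72580 mm^2
Rod-side annular area A_ann = π/4 × (304² − 203²) = 40220 mm^2
Piston speed v = Q_in/A_cap; rod-end outflow Q_out = v × A_ann = Q_in × A_ann/A_cap.

Q_out ≈ 815 L/min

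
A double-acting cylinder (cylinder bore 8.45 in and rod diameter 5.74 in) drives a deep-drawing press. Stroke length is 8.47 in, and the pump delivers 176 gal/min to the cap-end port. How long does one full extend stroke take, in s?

t ≈ 0.701 s

Cap-side area A_cap = π/4 × (8.45 in)² = 56.08 in^2
Swept volume V = A × L; t = V / Q = A·L / Q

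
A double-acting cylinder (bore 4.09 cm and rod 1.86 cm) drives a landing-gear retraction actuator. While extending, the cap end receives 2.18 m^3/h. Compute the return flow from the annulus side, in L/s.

Cap-side area A_cap = π/4 × (4.09 cm)² = 13.14 cm^2
Rod-side annular area A_ann = π/4 × (4.09² − 1.86²) = 10.42 cm^2
Piston speed v = Q_in/A_cap; rod-end outflow Q_out = v × A_ann = Q_in × A_ann/A_cap.

Q_out ≈ 0.480 L/s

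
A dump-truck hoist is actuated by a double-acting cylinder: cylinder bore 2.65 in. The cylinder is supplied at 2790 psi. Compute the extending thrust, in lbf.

F ≈ 15400 lbf

Cap-side area A_cap = π/4 × (2.65 in)² = 5.515 in^2
F = P × A_cap = 2790 psi × A_cap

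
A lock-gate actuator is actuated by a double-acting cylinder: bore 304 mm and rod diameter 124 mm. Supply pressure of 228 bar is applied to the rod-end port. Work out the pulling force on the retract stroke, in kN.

Rod-side annular area A_ann = π/4 × (304² − 124²) = 60510 mm^2
On retraction the pressure acts on the annular area (bore minus rod).
F = P × A_ann

F ≈ 1380 kN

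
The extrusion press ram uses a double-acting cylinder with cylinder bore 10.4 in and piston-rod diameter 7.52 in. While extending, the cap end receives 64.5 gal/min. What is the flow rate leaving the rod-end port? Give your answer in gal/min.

Q_out ≈ 30.8 gal/min

Cap-side area A_cap = π/4 × (10.4 in)² = 84.95 in^2
Rod-side annular area A_ann = π/4 × (10.4² − 7.52²) = 40.53 in^2
Piston speed v = Q_in/A_cap; rod-end outflow Q_out = v × A_ann = Q_in × A_ann/A_cap.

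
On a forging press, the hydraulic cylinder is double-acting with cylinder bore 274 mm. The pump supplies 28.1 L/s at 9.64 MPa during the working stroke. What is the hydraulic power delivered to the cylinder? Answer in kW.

Hydraulic power = P × Q

W ≈ 271 kW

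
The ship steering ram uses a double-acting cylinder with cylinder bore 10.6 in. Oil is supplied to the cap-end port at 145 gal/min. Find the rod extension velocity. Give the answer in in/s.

v ≈ 6.33 in/s

Cap-side area A_cap = π/4 × (10.6 in)² = 88.25 in^2
v = Q / A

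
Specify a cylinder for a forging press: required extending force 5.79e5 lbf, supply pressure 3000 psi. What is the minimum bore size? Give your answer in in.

Extension force acts on the full piston face: F = P × (π/4)D².
D = √(4F / (πP)) = √(4 × 5.79e5 lbf / (π × 3000 psi))

D ≈ 15.7 in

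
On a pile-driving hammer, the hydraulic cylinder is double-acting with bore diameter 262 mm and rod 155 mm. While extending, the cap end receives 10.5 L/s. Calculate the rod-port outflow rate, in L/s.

Cap-side area A_cap = π/4 × (262 mm)² = 53910 mm^2
Rod-side annular area A_ann = π/4 × (262² − 155²) = 35040 mm^2
Piston speed v = Q_in/A_cap; rod-end outflow Q_out = v × A_ann = Q_in × A_ann/A_cap.

Q_out ≈ 6.83 L/s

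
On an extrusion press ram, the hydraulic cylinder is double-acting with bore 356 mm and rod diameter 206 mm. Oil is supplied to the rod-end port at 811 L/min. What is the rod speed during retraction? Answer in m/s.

Rod-side annular area A_ann = π/4 × (356² − 206²) = 66210 mm^2
Flow into the rod-end port fills the annular volume.
v = Q / A

v ≈ 0.204 m/s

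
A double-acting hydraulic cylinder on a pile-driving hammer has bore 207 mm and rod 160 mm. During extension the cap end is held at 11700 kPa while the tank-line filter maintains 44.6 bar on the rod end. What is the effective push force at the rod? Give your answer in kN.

F ≈ 333 kN

Cap-side area A_cap = π/4 × (207 mm)² = 33650 mm^2
Rod-side annular area A_ann = π/4 × (207² − 160²) = 13550 mm^2
Net thrust = P_cap·A_cap − P_rod·A_ann = 393.7 kN − 60.42 kN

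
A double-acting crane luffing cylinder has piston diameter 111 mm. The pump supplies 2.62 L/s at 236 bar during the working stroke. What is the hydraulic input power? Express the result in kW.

W ≈ 61.8 kW

Hydraulic power = P × Q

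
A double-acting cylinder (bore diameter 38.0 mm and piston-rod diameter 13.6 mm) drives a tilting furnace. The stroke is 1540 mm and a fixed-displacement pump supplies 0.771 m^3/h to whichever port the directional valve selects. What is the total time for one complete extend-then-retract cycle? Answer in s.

t ≈ 15.3 s

Cap-side area A_cap = π/4 × (38.0 mm)² = 1134 mm^2
Rod-side annular area A_ann = π/4 × (38.0² − 13.6²) = 988.8 mm^2
t_ext = A_cap·L/Q = 8.155 s
t_ret = A_ann·L/Q = 7.110 s
t_cycle = t_ext + t_ret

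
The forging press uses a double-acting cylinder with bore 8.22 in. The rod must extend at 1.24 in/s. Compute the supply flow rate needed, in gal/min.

Q ≈ 17.1 gal/min

Cap-side area A_cap = π/4 × (8.22 in)² = 53.07 in^2
Q = A × v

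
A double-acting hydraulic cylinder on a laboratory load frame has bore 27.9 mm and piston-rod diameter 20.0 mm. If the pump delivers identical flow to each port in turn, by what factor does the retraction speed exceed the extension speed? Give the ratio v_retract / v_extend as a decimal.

v_ret/v_ext ≈ 2.06

Cap-side area A_cap = π/4 × (27.9 mm)² = 611.4 mm^2
Rod-side annular area A_ann = π/4 × (27.9² − 20.0²) = 297.2 mm^2
For equal Q, v ∝ 1/A, so v_ret/v_ext = A_cap/A_ann.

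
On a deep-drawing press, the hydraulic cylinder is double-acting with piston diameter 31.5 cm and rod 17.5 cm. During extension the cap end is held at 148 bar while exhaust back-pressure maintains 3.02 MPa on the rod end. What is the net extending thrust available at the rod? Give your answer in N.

F ≈ 9.91e5 N

Cap-side area A_cap = π/4 × (31.5 cm)² = 779.3 cm^2
Rod-side annular area A_ann = π/4 × (31.5² − 17.5²) = 538.8 cm^2
Net thrust = P_cap·A_cap − P_rod·A_ann = 1.153e6 N − 1.627e5 N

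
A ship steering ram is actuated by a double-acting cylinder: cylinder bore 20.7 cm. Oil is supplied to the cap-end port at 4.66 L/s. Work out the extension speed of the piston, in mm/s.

Cap-side area A_cap = π/4 × (20.7 cm)² = 336.5 cm^2
v = Q / A

v ≈ 138 mm/s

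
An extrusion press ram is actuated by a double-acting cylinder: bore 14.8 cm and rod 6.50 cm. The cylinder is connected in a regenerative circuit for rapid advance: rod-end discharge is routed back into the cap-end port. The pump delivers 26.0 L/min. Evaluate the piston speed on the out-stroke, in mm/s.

v ≈ 131 mm/s

In regeneration the rod-end outflow joins the pump flow into the cap end, so the net volume the pump must supply per unit advance equals the rod cross-section area.
Rod cross-section A_rod = π/4 × (6.50 cm)² = 33.18 cm^2
v = Q_pump / A_rod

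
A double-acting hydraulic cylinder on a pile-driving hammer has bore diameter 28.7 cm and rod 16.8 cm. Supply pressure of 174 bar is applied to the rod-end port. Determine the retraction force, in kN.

F ≈ 740 kN

Rod-side annular area A_ann = π/4 × (28.7² − 16.8²) = 425.3 cm^2
On retraction the pressure acts on the annular area (bore minus rod).
F = P × A_ann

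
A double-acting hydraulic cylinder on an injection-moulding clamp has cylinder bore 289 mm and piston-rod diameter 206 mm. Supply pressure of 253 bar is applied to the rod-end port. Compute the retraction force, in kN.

Rod-side annular area A_ann = π/4 × (289² − 206²) = 32270 mm^2
On retraction the pressure acts on the annular area (bore minus rod).
F = P × A_ann

F ≈ 816 kN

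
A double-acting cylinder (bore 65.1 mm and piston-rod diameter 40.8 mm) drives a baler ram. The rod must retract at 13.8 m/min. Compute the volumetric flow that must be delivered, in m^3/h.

Rod-side annular area A_ann = π/4 × (65.1² − 40.8²) = 2021 mm^2
Q = A × v

Q ≈ 1.67 m^3/h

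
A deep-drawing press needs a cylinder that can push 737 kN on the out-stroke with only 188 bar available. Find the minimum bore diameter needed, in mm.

Extension force acts on the full piston face: F = P × (π/4)D².
D = √(4F / (πP)) = √(4 × 737 kN / (π × 188 bar))

D ≈ 223 mm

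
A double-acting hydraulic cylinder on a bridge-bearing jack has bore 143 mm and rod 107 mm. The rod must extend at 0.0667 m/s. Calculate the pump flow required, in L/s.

Q ≈ 1.07 L/s

Cap-side area A_cap = π/4 × (143 mm)² = 16060 mm^2
Q = A × v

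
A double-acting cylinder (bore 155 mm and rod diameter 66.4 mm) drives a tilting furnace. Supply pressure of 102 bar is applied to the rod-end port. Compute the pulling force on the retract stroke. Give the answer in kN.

F ≈ 157 kN

Rod-side annular area A_ann = π/4 × (155² − 66.4²) = 15410 mm^2
On retraction the pressure acts on the annular area (bore minus rod).
F = P × A_ann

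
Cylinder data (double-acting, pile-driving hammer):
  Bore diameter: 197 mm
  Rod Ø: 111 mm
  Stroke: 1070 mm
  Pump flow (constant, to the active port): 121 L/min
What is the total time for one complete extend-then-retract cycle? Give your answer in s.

t ≈ 27.2 s

Cap-side area A_cap = π/4 × (197 mm)² = 30480 mm^2
Rod-side annular area A_ann = π/4 × (197² − 111²) = 20800 mm^2
t_ext = A_cap·L/Q = 16.17 s
t_ret = A_ann·L/Q = 11.04 s
t_cycle = t_ext + t_ret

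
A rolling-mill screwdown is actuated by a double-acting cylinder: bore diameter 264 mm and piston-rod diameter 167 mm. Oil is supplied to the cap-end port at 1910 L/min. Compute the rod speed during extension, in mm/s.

v ≈ 582 mm/s

Cap-side area A_cap = π/4 × (264 mm)² = 54740 mm^2
v = Q / A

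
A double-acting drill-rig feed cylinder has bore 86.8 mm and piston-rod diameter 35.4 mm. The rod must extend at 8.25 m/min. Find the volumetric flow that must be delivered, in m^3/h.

Q ≈ 2.93 m^3/h

Cap-side area A_cap = π/4 × (86.8 mm)² = 5917 mm^2
Q = A × v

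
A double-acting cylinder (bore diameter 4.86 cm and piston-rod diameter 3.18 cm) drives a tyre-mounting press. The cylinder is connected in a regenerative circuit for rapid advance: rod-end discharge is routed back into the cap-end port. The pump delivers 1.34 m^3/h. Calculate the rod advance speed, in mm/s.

In regeneration the rod-end outflow joins the pump flow into the cap end, so the net volume the pump must supply per unit advance equals the rod cross-section area.
Rod cross-section A_rod = π/4 × (3.18 cm)² = 7.942 cm^2
v = Q_pump / A_rod

v ≈ 469 mm/s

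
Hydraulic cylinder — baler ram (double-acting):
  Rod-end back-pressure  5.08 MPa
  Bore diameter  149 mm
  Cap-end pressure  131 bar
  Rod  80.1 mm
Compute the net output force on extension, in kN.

F ≈ 165 kN

Cap-side area A_cap = π/4 × (149 mm)² = 17440 mm^2
Rod-side annular area A_ann = π/4 × (149² − 80.1²) = 12400 mm^2
Net thrust = P_cap·A_cap − P_rod·A_ann = 228.4 kN − 62.98 kN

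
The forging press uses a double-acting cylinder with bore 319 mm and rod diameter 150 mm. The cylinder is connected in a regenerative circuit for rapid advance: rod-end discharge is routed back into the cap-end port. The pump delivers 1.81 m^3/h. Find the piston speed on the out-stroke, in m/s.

v ≈ 0.0285 m/s

In regeneration the rod-end outflow joins the pump flow into the cap end, so the net volume the pump must supply per unit advance equals the rod cross-section area.
Rod cross-section A_rod = π/4 × (150 mm)² = 17670 mm^2
v = Q_pump / A_rod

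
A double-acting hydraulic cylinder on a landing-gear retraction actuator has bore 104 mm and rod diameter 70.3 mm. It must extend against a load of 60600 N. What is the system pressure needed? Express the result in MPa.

P ≈ 7.13 MPa

Cap-side area A_cap = π/4 × (104 mm)² = 8495 mm^2
P = F / A = 60600 N / A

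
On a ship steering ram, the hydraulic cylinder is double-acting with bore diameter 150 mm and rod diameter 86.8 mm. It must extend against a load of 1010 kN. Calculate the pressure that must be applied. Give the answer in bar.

Cap-side area A_cap = π/4 × (150 mm)² = 17670 mm^2
P = F / A = 1010 kN / A

P ≈ 572 bar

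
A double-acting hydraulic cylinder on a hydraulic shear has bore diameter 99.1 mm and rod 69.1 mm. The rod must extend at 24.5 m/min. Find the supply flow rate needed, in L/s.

Cap-side area A_cap = π/4 × (99.1 mm)² = 7713 mm^2
Q = A × v

Q ≈ 3.15 L/s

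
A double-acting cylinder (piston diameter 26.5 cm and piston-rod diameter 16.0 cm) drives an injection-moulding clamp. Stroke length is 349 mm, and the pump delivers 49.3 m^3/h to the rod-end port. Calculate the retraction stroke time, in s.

t ≈ 0.893 s

Rod-side annular area A_ann = π/4 × (26.5² − 16.0²) = 350.5 cm^2
Swept volume V = A × L; t = V / Q = A·L / Q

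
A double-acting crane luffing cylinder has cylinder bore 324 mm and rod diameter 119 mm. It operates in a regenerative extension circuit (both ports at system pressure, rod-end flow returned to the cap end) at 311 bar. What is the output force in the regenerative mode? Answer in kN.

F ≈ 346 kN

With equal pressure on both faces, forces on the annular region cancel; the net push is pressure × rod cross-section.
Rod cross-section A_rod = π/4 × (119 mm)² = 11120 mm^2
F = P × A_rod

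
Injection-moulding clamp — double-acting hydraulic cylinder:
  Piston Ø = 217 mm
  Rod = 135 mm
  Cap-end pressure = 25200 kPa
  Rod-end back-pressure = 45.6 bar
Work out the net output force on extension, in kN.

Cap-side area A_cap = π/4 × (217 mm)² = 36980 mm^2
Rod-side annular area A_ann = π/4 × (217² − 135²) = 22670 mm^2
Net thrust = P_cap·A_cap − P_rod·A_ann = 932.0 kN − 103.4 kN

F ≈ 829 kN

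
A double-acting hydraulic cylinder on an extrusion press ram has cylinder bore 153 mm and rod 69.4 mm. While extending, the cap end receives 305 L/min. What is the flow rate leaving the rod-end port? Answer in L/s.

Q_out ≈ 4.04 L/s

Cap-side area A_cap = π/4 × (153 mm)² = 18390 mm^2
Rod-side annular area A_ann = π/4 × (153² − 69.4²) = 14600 mm^2
Piston speed v = Q_in/A_cap; rod-end outflow Q_out = v × A_ann = Q_in × A_ann/A_cap.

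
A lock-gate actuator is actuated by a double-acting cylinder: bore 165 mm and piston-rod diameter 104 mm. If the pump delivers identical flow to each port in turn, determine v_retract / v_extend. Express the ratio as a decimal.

v_ret/v_ext ≈ 1.66

Cap-side area A_cap = π/4 × (165 mm)² = 21380 mm^2
Rod-side annular area A_ann = π/4 × (165² − 104²) = 12890 mm^2
For equal Q, v ∝ 1/A, so v_ret/v_ext = A_cap/A_ann.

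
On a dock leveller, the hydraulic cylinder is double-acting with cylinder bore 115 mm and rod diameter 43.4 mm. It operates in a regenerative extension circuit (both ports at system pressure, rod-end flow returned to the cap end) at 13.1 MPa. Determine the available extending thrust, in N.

With equal pressure on both faces, forces on the annular region cancel; the net push is pressure × rod cross-section.
Rod cross-section A_rod = π/4 × (43.4 mm)² = 1479 mm^2
F = P × A_rod

F ≈ 19400 N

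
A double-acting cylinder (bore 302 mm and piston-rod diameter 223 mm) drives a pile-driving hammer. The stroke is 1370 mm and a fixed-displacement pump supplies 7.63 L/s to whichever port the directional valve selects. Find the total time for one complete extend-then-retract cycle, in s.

Cap-side area A_cap = π/4 × (302 mm)² = 71630 mm^2
Rod-side annular area A_ann = π/4 × (302² − 223²) = 32570 mm^2
t_ext = A_cap·L/Q = 12.86 s
t_ret = A_ann·L/Q = 5.849 s
t_cycle = t_ext + t_ret

t ≈ 18.7 s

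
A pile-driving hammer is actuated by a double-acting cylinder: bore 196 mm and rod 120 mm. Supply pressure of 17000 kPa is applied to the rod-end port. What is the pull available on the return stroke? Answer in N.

Rod-side annular area A_ann = π/4 × (196² − 120²) = 18860 mm^2
On retraction the pressure acts on the annular area (bore minus rod).
F = P × A_ann

F ≈ 3.21e5 N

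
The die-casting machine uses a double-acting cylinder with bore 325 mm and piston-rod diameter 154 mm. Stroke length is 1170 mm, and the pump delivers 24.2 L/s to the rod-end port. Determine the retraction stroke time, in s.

t ≈ 3.11 s

Rod-side annular area A_ann = π/4 × (325² − 154²) = 64330 mm^2
Swept volume V = A × L; t = V / Q = A·L / Q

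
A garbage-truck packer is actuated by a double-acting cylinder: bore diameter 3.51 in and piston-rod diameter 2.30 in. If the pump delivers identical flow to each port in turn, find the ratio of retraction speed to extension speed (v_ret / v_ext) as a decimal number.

v_ret/v_ext ≈ 1.75

Cap-side area A_cap = π/4 × (3.51 in)² = 9.676 in^2
Rod-side annular area A_ann = π/4 × (3.51² − 2.30²) = 5.521 in^2
For equal Q, v ∝ 1/A, so v_ret/v_ext = A_cap/A_ann.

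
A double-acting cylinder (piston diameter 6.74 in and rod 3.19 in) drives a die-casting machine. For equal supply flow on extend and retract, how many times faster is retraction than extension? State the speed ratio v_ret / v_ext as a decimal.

Cap-side area A_cap = π/4 × (6.74 in)² = 35.68 in^2
Rod-side annular area A_ann = π/4 × (6.74² − 3.19²) = 27.69 in^2
For equal Q, v ∝ 1/A, so v_ret/v_ext = A_cap/A_ann.

v_ret/v_ext ≈ 1.29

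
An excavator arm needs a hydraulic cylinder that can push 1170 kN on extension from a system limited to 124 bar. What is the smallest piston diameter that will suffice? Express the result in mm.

D ≈ 347 mm

Extension force acts on the full piston face: F = P × (π/4)D².
D = √(4F / (πP)) = √(4 × 1170 kN / (π × 124 bar))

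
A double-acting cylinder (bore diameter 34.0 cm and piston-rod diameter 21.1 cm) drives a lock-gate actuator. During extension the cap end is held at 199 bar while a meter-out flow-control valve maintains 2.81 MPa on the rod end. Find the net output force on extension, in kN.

F ≈ 1650 kN

Cap-side area A_cap = π/4 × (34.0 cm)² = 907.9 cm^2
Rod-side annular area A_ann = π/4 × (34.0² − 21.1²) = 558.3 cm^2
Net thrust = P_cap·A_cap − P_rod·A_ann = 1807 kN − 156.9 kN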